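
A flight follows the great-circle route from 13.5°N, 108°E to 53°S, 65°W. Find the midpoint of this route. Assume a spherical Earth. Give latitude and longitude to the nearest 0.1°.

Write both endpoints as unit vectors p₁, p₂ with components (cos φ cos λ, cos φ sin λ, sin φ).
The central angle between the endpoints is δ = arccos(p₁·p₂) ≈ 2.445 rad (140.1°).
Interpolate at f = 1/2 with slerp weights a = sin((1−f)δ)/sin δ ≈ 1.466, b = sin(fδ)/sin δ ≈ 1.466.
p = a·p₁ + b·p₂ ≈ (-0.068, 0.556, -0.828); φ = arcsin(p_z) ≈ -55.94°, λ = atan2(p_y, p_x) ≈ 96.93°.

≈ 55.9°S, 96.9°E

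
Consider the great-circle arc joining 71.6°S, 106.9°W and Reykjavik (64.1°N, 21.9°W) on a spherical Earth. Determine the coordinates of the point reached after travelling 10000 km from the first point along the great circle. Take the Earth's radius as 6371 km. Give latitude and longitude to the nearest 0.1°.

≈ 10.7°N, 51.8°W

Write both endpoints as unit vectors p₁, p₂ with components (cos φ cos λ, cos φ sin λ, sin φ).
The central angle between the endpoints is δ = arccos(p₁·p₂) ≈ 2.571 rad (147.3°). The total great-circle distance is δ·R ≈ 2.571 × 6371 ≈ 16380 km, so the target fraction is f = 10000/16380 ≈ 0.611.
Interpolate at f ≈ 0.611 with slerp weights a = sin((1−f)δ)/sin δ ≈ 1.559, b = sin(fδ)/sin δ ≈ 1.851.
p = a·p₁ + b·p₂ ≈ (0.607, -0.772, 0.186); φ = arcsin(p_z) ≈ 10.71°, λ = atan2(p_y, p_x) ≈ -51.83°.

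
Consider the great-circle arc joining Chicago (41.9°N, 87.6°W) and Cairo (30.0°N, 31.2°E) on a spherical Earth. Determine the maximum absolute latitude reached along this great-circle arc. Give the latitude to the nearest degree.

The great circle lies in the plane with unit normal n̂ = (p₁ × p₂)/|p₁ × p₂|.
Here n̂_z ≈ +0.565; the vertex latitude is φ_max = arccos|n̂_z| ≈ 55.6°.

≈ 56°N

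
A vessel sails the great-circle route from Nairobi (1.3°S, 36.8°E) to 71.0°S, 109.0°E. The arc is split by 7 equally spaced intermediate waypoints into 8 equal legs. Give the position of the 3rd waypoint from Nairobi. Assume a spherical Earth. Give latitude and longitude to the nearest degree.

Write both endpoints as unit vectors p₁, p₂ with components (cos φ cos λ, cos φ sin λ, sin φ).
The central angle between the endpoints is δ = arccos(p₁·p₂) ≈ 1.450 rad (83.1°).
Interpolate at f = 3/8 with slerp weights a = sin((1−f)δ)/sin δ ≈ 0.793, b = sin(fδ)/sin δ ≈ 0.521.
p = a·p₁ + b·p₂ ≈ (0.579, 0.635, -0.511); φ = arcsin(p_z) ≈ -30.71°, λ = atan2(p_y, p_x) ≈ 47.63°.

≈ 31°S, 48°E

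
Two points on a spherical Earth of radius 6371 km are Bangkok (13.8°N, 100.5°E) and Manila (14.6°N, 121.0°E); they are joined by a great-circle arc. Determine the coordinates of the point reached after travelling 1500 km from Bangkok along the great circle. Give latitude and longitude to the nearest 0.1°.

The haversine formula gives a central angle δ ≈ 0.347 rad (19.9°) between the endpoints. The total great-circle distance is δ·R ≈ 0.347 × 6371 ≈ 2211 km, so the target fraction is f = 1500/2211 ≈ 0.678.
Interpolate at f ≈ 0.678 with slerp weights a = sin((1−f)δ)/sin δ ≈ 0.327, b = sin(fδ)/sin δ ≈ 0.686.
p = a·p₁ + b·p₂ ≈ (-0.400, 0.882, 0.251); φ = arcsin(p_z) ≈ 14.54°, λ = atan2(p_y, p_x) ≈ 114.39°.

≈ 14.5°N, 114.4°E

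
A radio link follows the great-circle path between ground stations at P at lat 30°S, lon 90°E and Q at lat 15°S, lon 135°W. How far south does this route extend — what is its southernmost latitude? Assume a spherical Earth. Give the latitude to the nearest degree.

≈ 48°S

The great circle lies in the plane with unit normal n̂ = (p₁ × p₂)/|p₁ × p₂|.
Here n̂_z ≈ +0.667; the vertex latitude is φ_max = arccos|n̂_z| ≈ 48.2°.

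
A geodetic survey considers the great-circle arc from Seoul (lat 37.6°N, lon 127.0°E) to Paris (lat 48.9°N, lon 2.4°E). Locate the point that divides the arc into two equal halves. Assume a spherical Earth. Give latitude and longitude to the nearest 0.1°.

Convert each endpoint to a unit vector on the sphere (x = cos φ cos λ, y = cos φ sin λ, z = sin φ).
The central angle between the endpoints is δ = arccos(p₁·p₂) ≈ 1.406 rad (80.6°).
Interpolate at f = 1/2 with slerp weights a = sin((1−f)δ)/sin δ ≈ 0.655, b = sin(fδ)/sin δ ≈ 0.655.
p = a·p₁ + b·p₂ ≈ (0.118, 0.433, 0.894); φ = arcsin(p_z) ≈ 63.35°, λ = atan2(p_y, p_x) ≈ 74.75°.

≈ lat 63.4°N, lon 74.8°E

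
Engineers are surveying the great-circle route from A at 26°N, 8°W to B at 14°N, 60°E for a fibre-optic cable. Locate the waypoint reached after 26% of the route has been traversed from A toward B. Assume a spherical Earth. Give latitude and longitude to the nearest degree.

The haversine formula gives a central angle δ ≈ 1.123 rad (64.4°) between the endpoints.
Interpolate at f = 0.26 with slerp weights a = sin((1−f)δ)/sin δ ≈ 0.819, b = sin(fδ)/sin δ ≈ 0.319.
p = a·p₁ + b·p₂ ≈ (0.884, 0.166, 0.436); φ = arcsin(p_z) ≈ 25.88°, λ = atan2(p_y, p_x) ≈ 10.62°.

≈ 26°N, 11°E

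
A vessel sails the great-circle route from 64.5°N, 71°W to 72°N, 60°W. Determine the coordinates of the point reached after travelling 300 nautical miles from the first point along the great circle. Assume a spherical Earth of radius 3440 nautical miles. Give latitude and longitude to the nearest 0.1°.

Convert each endpoint to a unit vector on the sphere (x = cos φ cos λ, y = cos φ sin λ, z = sin φ).
The central angle between the endpoints is δ = arccos(p₁·p₂) ≈ 0.148 rad (8.5°). The total great-circle distance is δ·R ≈ 0.148 × 3440 ≈ 511 nmi, so the target fraction is f = 300/511 ≈ 0.587.
Interpolate at f ≈ 0.587 with slerp weights a = sin((1−f)δ)/sin δ ≈ 0.414, b = sin(fδ)/sin δ ≈ 0.589.
p = a·p₁ + b·p₂ ≈ (0.149, -0.326, 0.934); φ = arcsin(p_z) ≈ 68.99°, λ = atan2(p_y, p_x) ≈ -65.44°.

≈ 69.0°N, 65.4°W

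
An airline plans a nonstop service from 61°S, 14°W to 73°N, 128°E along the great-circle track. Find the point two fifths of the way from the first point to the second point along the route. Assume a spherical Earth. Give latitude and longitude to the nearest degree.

≈ 1°S, 17°E

Convert each endpoint to a unit vector on the sphere (x = cos φ cos λ, y = cos φ sin λ, z = sin φ).
The central angle between the endpoints is δ = arccos(p₁·p₂) ≈ 2.818 rad (161.5°).
Interpolate at f = 2/5 with slerp weights a = sin((1−f)δ)/sin δ ≈ 3.122, b = sin(fδ)/sin δ ≈ 2.841.
p = a·p₁ + b·p₂ ≈ (0.957, 0.288, -0.014); φ = arcsin(p_z) ≈ -0.83°, λ = atan2(p_y, p_x) ≈ 16.75°.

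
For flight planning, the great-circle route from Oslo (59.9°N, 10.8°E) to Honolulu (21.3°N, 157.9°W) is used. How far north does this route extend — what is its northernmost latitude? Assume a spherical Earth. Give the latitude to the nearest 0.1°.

The great circle lies in the plane with unit normal n̂ = (p₁ × p₂)/|p₁ × p₂|.
Here n̂_z ≈ -0.093; the vertex latitude is φ_max = arccos|n̂_z| ≈ 84.7°.
Check via Clairaut: cos φ_max = |cos φ₁| · sin C = cos(59.9°)·sin(10.6°) ≈ 0.093, again giving ≈ 84.7°.

≈ 84.7°N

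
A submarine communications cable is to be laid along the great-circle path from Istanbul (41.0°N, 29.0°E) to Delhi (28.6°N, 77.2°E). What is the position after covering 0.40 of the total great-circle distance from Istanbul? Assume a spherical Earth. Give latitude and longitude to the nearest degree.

Write both endpoints as unit vectors p₁, p₂ with components (cos φ cos λ, cos φ sin λ, sin φ).
The central angle between the endpoints is δ = arccos(p₁·p₂) ≈ 0.714 rad (40.9°).
Interpolate at f = 0.40 with slerp weights a = sin((1−f)δ)/sin δ ≈ 0.634, b = sin(fδ)/sin δ ≈ 0.430.
p = a·p₁ + b·p₂ ≈ (0.502, 0.600, 0.622); φ = arcsin(p_z) ≈ 38.47°, λ = atan2(p_y, p_x) ≈ 50.08°.

≈ 38°N, 50°E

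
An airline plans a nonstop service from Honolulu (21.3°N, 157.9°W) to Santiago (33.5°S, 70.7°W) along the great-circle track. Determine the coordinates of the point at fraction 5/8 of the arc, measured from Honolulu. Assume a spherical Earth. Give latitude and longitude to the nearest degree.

≈ (16°S, 107°W)

Convert each endpoint to a unit vector on the sphere (x = cos φ cos λ, y = cos φ sin λ, z = sin φ).
The central angle between the endpoints is δ = arccos(p₁·p₂) ≈ 1.734 rad (99.4°).
Interpolate at f = 5/8 with slerp weights a = sin((1−f)δ)/sin δ ≈ 0.614, b = sin(fδ)/sin δ ≈ 0.896.
p = a·p₁ + b·p₂ ≈ (-0.283, -0.920, -0.271); φ = arcsin(p_z) ≈ -15.75°, λ = atan2(p_y, p_x) ≈ -107.09°.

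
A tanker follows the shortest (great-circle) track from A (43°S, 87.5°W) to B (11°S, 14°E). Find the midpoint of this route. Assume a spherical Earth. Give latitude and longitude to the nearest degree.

≈ (38°S, 27°W)

Convert each endpoint to a unit vector on the sphere (x = cos φ cos λ, y = cos φ sin λ, z = sin φ).
The central angle between the endpoints is δ = arccos(p₁·p₂) ≈ 1.584 rad (90.7°).
Interpolate at f = 1/2 with slerp weights a = sin((1−f)δ)/sin δ ≈ 0.712, b = sin(fδ)/sin δ ≈ 0.712.
p = a·p₁ + b·p₂ ≈ (0.701, -0.351, -0.621); φ = arcsin(p_z) ≈ -38.41°, λ = atan2(p_y, p_x) ≈ -26.61°.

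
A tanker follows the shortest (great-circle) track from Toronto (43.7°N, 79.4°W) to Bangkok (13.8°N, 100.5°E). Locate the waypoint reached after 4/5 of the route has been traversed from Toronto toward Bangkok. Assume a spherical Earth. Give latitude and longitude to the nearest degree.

Convert each endpoint to a unit vector on the sphere (x = cos φ cos λ, y = cos φ sin λ, z = sin φ).
The central angle between the endpoints is δ = arccos(p₁·p₂) ≈ 2.138 rad (122.5°).
Interpolate at f = 4/5 with slerp weights a = sin((1−f)δ)/sin δ ≈ 0.492, b = sin(fδ)/sin δ ≈ 1.174.
p = a·p₁ + b·p₂ ≈ (-0.142, 0.772, 0.620); φ = arcsin(p_z) ≈ 38.30°, λ = atan2(p_y, p_x) ≈ 100.45°.

≈ 38°N, 100°E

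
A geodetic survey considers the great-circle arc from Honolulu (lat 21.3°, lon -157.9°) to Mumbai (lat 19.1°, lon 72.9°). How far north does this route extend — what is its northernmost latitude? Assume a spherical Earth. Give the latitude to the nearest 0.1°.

The great circle lies in the plane with unit normal n̂ = (p₁ × p₂)/|p₁ × p₂|.
Here n̂_z ≈ -0.759; the vertex latitude is φ_max = arccos|n̂_z| ≈ 40.6°.
Check via Clairaut: cos φ_max = |cos φ₁| · sin C = cos(21.3°)·sin(54.5°) ≈ 0.759, again giving ≈ 40.6°.

≈ 40.6°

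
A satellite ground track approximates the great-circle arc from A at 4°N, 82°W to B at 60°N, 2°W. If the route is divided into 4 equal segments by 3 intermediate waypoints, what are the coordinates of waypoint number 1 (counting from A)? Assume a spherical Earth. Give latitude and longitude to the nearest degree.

≈ 22°N, 71°W

The haversine formula gives a central angle δ ≈ 1.423 rad (81.5°) between the endpoints.
Interpolate at f = 1/4 with slerp weights a = sin((1−f)δ)/sin δ ≈ 0.886, b = sin(fδ)/sin δ ≈ 0.352.
p = a·p₁ + b·p₂ ≈ (0.299, -0.881, 0.367); φ = arcsin(p_z) ≈ 21.52°, λ = atan2(p_y, p_x) ≈ -71.26°.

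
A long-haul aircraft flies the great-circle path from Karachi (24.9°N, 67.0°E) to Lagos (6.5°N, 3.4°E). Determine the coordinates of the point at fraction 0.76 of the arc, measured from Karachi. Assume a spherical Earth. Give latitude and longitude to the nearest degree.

Convert each endpoint to a unit vector on the sphere (x = cos φ cos λ, y = cos φ sin λ, z = sin φ).
The central angle between the endpoints is δ = arccos(p₁·p₂) ≈ 1.106 rad (63.4°).
Interpolate at f = 0.76 with slerp weights a = sin((1−f)δ)/sin δ ≈ 0.293, b = sin(fδ)/sin δ ≈ 0.833.
p = a·p₁ + b·p₂ ≈ (0.931, 0.294, 0.218); φ = arcsin(p_z) ≈ 12.59°, λ = atan2(p_y, p_x) ≈ 17.54°.

≈ 13°N, 18°E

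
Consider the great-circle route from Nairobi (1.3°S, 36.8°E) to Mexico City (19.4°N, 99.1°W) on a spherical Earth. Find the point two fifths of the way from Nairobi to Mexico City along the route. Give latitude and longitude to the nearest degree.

Write both endpoints as unit vectors p₁, p₂ with components (cos φ cos λ, cos φ sin λ, sin φ).
The central angle between the endpoints is δ = arccos(p₁·p₂) ≈ 2.325 rad (133.2°).
Interpolate at f = 2/5 with slerp weights a = sin((1−f)δ)/sin δ ≈ 1.351, b = sin(fδ)/sin δ ≈ 1.100.
p = a·p₁ + b·p₂ ≈ (0.917, -0.215, 0.335); φ = arcsin(p_z) ≈ 19.55°, λ = atan2(p_y, p_x) ≈ -13.21°.

≈ 20°N, 13°W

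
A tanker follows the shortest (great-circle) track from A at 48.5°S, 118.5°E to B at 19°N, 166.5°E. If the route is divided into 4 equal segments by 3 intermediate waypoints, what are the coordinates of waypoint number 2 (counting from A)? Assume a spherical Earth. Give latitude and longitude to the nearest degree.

Convert each endpoint to a unit vector on the sphere (x = cos φ cos λ, y = cos φ sin λ, z = sin φ).
The central angle between the endpoints is δ = arccos(p₁·p₂) ≈ 1.394 rad (79.9°).
Interpolate at f = 2/4 with slerp weights a = sin((1−f)δ)/sin δ ≈ 0.652, b = sin(fδ)/sin δ ≈ 0.652.
p = a·p₁ + b·p₂ ≈ (-0.806, 0.524, -0.276); φ = arcsin(p_z) ≈ -16.03°, λ = atan2(p_y, p_x) ≈ 146.98°.

≈ 16°S, 147°E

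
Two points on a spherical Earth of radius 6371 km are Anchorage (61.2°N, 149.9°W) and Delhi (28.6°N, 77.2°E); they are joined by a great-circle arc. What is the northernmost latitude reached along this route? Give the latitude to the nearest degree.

≈ 72°N

The great circle lies in the plane with unit normal n̂ = (p₁ × p₂)/|p₁ × p₂|.
Here n̂_z ≈ -0.313; the vertex latitude is φ_max = arccos|n̂_z| ≈ 71.8°.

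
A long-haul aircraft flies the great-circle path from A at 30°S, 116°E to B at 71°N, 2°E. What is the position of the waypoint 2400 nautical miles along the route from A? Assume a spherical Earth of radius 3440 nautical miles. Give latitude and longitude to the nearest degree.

≈ 8°N, 102°E

Write both endpoints as unit vectors p₁, p₂ with components (cos φ cos λ, cos φ sin λ, sin φ).
The central angle between the endpoints is δ = arccos(p₁·p₂) ≈ 2.199 rad (126.0°). The total great-circle distance is δ·R ≈ 2.199 × 3440 ≈ 7563 nmi, so the target fraction is f = 2400/7563 ≈ 0.317.
Interpolate at f ≈ 0.317 with slerp weights a = sin((1−f)δ)/sin δ ≈ 1.233, b = sin(fδ)/sin δ ≈ 0.794.
p = a·p₁ + b·p₂ ≈ (-0.210, 0.969, 0.134); φ = arcsin(p_z) ≈ 7.72°, λ = atan2(p_y, p_x) ≈ 102.22°.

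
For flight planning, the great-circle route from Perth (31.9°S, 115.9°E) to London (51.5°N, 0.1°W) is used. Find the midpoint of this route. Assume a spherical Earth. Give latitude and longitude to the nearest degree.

≈ (18°N, 72°E)

Write both endpoints as unit vectors p₁, p₂ with components (cos φ cos λ, cos φ sin λ, sin φ).
The central angle between the endpoints is δ = arccos(p₁·p₂) ≈ 2.272 rad (130.2°).
Interpolate at f = 1/2 with slerp weights a = sin((1−f)δ)/sin δ ≈ 1.187, b = sin(fδ)/sin δ ≈ 1.187.
p = a·p₁ + b·p₂ ≈ (0.299, 0.905, 0.302); φ = arcsin(p_z) ≈ 17.56°, λ = atan2(p_y, p_x) ≈ 71.74°.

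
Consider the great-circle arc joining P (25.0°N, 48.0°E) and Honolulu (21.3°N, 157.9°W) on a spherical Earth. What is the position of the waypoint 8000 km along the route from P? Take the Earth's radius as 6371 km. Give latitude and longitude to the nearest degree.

≈ (61°N, 146°E)

Write both endpoints as unit vectors p₁, p₂ with components (cos φ cos λ, cos φ sin λ, sin φ).
The central angle between the endpoints is δ = arccos(p₁·p₂) ≈ 2.222 rad (127.3°). The total great-circle distance is δ·R ≈ 2.222 × 6371 ≈ 14156 km, so the target fraction is f = 8000/14156 ≈ 0.565.
Interpolate at f ≈ 0.565 with slerp weights a = sin((1−f)δ)/sin δ ≈ 1.034, b = sin(fδ)/sin δ ≈ 1.195.
p = a·p₁ + b·p₂ ≈ (-0.405, 0.278, 0.871); φ = arcsin(p_z) ≈ 60.61°, λ = atan2(p_y, p_x) ≈ 145.54°.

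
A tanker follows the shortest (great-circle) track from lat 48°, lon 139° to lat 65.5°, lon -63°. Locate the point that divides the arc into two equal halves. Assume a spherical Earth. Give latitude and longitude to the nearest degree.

Write both endpoints as unit vectors p₁, p₂ with components (cos φ cos λ, cos φ sin λ, sin φ).
The central angle between the endpoints is δ = arccos(p₁·p₂) ≈ 1.139 rad (65.2°).
Interpolate at f = 1/2 with slerp weights a = sin((1−f)δ)/sin δ ≈ 0.594, b = sin(fδ)/sin δ ≈ 0.594.
p = a·p₁ + b·p₂ ≈ (-0.188, 0.041, 0.981); φ = arcsin(p_z) ≈ 78.90°, λ = atan2(p_y, p_x) ≈ 167.62°.

≈ lat 79°, lon 168°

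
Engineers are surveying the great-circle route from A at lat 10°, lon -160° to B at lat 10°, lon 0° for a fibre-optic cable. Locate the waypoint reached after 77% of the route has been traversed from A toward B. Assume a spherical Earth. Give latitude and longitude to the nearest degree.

≈ lat 33°, lon -29°

Convert each endpoint to a unit vector on the sphere (x = cos φ cos λ, y = cos φ sin λ, z = sin φ).
The central angle between the endpoints is δ = arccos(p₁·p₂) ≈ 2.649 rad (151.8°).
Interpolate at f = 0.77 with slerp weights a = sin((1−f)δ)/sin δ ≈ 1.211, b = sin(fδ)/sin δ ≈ 1.887.
p = a·p₁ + b·p₂ ≈ (0.738, -0.408, 0.538); φ = arcsin(p_z) ≈ 32.54°, λ = atan2(p_y, p_x) ≈ -28.93°.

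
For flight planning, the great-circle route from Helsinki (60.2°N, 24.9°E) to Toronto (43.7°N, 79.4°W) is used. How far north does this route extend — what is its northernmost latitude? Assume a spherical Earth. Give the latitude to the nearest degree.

≈ 66°N

The great circle lies in the plane with unit normal n̂ = (p₁ × p₂)/|p₁ × p₂|.
Here n̂_z ≈ -0.405; the vertex latitude is φ_max = arccos|n̂_z| ≈ 66.1°.
Check via Clairaut: cos φ_max = |cos φ₁| · sin C = cos(60.2°)·sin(54.6°) ≈ 0.405, again giving ≈ 66.1°.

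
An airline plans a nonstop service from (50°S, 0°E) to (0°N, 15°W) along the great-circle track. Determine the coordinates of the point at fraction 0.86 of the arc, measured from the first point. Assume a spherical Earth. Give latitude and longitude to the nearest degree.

Convert each endpoint to a unit vector on the sphere (x = cos φ cos λ, y = cos φ sin λ, z = sin φ).
The central angle between the endpoints is δ = arccos(p₁·p₂) ≈ 0.901 rad (51.6°).
Interpolate at f = 0.86 with slerp weights a = sin((1−f)δ)/sin δ ≈ 0.160, b = sin(fδ)/sin δ ≈ 0.892.
p = a·p₁ + b·p₂ ≈ (0.965, -0.231, -0.123); φ = arcsin(p_z) ≈ -7.06°, λ = atan2(p_y, p_x) ≈ -13.46°.

≈ (7°S, 13°W)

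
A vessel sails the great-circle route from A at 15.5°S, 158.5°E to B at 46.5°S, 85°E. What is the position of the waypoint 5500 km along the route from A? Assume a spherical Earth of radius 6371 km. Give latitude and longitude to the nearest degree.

≈ 43°S, 110°E

Write both endpoints as unit vectors p₁, p₂ with components (cos φ cos λ, cos φ sin λ, sin φ).
The central angle between the endpoints is δ = arccos(p₁·p₂) ≈ 1.179 rad (67.5°). The total great-circle distance is δ·R ≈ 1.179 × 6371 ≈ 7509 km, so the target fraction is f = 5500/7509 ≈ 0.732.
Interpolate at f ≈ 0.732 with slerp weights a = sin((1−f)δ)/sin δ ≈ 0.336, b = sin(fδ)/sin δ ≈ 0.822.
p = a·p₁ + b·p₂ ≈ (-0.252, 0.682, -0.686); φ = arcsin(p_z) ≈ -43.33°, λ = atan2(p_y, p_x) ≈ 110.23°.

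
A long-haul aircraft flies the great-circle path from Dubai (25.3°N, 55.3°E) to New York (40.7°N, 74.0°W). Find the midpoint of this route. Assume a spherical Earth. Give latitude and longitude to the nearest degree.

≈ 56°N, 1°E

Convert each endpoint to a unit vector on the sphere (x = cos φ cos λ, y = cos φ sin λ, z = sin φ).
The central angle between the endpoints is δ = arccos(p₁·p₂) ≈ 1.727 rad (98.9°).
Interpolate at f = 1/2 with slerp weights a = sin((1−f)δ)/sin δ ≈ 0.769, b = sin(fδ)/sin δ ≈ 0.769.
p = a·p₁ + b·p₂ ≈ (0.557, 0.011, 0.831); φ = arcsin(p_z) ≈ 56.16°, λ = atan2(p_y, p_x) ≈ 1.15°.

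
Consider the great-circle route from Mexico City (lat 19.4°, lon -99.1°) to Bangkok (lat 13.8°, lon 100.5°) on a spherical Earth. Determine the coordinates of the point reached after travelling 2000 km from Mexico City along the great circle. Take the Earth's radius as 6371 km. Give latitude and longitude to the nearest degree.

≈ lat 34°, lon -110°

The haversine formula gives a central angle δ ≈ 2.471 rad (141.6°) between the endpoints. The total great-circle distance is δ·R ≈ 2.471 × 6371 ≈ 15745 km, so the target fraction is f = 2000/15745 ≈ 0.127.
Interpolate at f ≈ 0.127 with slerp weights a = sin((1−f)δ)/sin δ ≈ 1.341, b = sin(fδ)/sin δ ≈ 0.497.
p = a·p₁ + b·p₂ ≈ (-0.288, -0.774, 0.564); φ = arcsin(p_z) ≈ 34.33°, λ = atan2(p_y, p_x) ≈ -110.41°.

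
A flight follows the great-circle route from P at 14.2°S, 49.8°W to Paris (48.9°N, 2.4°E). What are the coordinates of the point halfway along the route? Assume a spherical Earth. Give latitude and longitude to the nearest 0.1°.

The haversine formula gives a central angle δ ≈ 1.364 rad (78.1°) between the endpoints.
Interpolate at f = 1/2 with slerp weights a = sin((1−f)δ)/sin δ ≈ 0.644, b = sin(fδ)/sin δ ≈ 0.644.
p = a·p₁ + b·p₂ ≈ (0.826, -0.459, 0.327); φ = arcsin(p_z) ≈ 19.10°, λ = atan2(p_y, p_x) ≈ -29.07°.

≈ 19.1°N, 29.1°W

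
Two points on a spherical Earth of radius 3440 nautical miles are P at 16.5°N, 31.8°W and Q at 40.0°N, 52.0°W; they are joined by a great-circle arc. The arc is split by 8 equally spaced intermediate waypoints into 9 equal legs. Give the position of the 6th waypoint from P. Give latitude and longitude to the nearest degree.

≈ 33°N, 44°W

From cos δ = sin φ₁ sin φ₂ + cos φ₁ cos φ₂ cos Δλ, the central angle is δ ≈ 0.512 rad (29.3°).
Interpolate at f = 6/9 with slerp weights a = sin((1−f)δ)/sin δ ≈ 0.347, b = sin(fδ)/sin δ ≈ 0.683.
p = a·p₁ + b·p₂ ≈ (0.605, -0.588, 0.538); φ = arcsin(p_z) ≈ 32.52°, λ = atan2(p_y, p_x) ≈ -44.18°.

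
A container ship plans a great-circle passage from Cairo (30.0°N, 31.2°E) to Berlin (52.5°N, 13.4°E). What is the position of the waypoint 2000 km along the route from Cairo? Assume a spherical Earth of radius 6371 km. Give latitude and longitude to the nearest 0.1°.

≈ 45.9°N, 20.4°E

Write both endpoints as unit vectors p₁, p₂ with components (cos φ cos λ, cos φ sin λ, sin φ).
The central angle between the endpoints is δ = arccos(p₁·p₂) ≈ 0.454 rad (26.0°). The total great-circle distance is δ·R ≈ 0.454 × 6371 ≈ 2893 km, so the target fraction is f = 2000/2893 ≈ 0.691.
Interpolate at f ≈ 0.691 with slerp weights a = sin((1−f)δ)/sin δ ≈ 0.319, b = sin(fδ)/sin δ ≈ 0.704.
p = a·p₁ + b·p₂ ≈ (0.653, 0.242, 0.718); φ = arcsin(p_z) ≈ 45.87°, λ = atan2(p_y, p_x) ≈ 20.36°.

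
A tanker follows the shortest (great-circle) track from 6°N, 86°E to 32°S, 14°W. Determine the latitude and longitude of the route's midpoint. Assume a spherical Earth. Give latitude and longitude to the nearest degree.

≈ 20°S, 41°E

Write both endpoints as unit vectors p₁, p₂ with components (cos φ cos λ, cos φ sin λ, sin φ).
The central angle between the endpoints is δ = arccos(p₁·p₂) ≈ 1.774 rad (101.6°).
Interpolate at f = 1/2 with slerp weights a = sin((1−f)δ)/sin δ ≈ 0.791, b = sin(fδ)/sin δ ≈ 0.791.
p = a·p₁ + b·p₂ ≈ (0.706, 0.623, -0.337); φ = arcsin(p_z) ≈ -19.68°, λ = atan2(p_y, p_x) ≈ 41.41°.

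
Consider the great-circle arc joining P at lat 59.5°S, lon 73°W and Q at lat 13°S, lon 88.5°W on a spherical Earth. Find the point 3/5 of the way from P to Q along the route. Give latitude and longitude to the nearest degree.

Convert each endpoint to a unit vector on the sphere (x = cos φ cos λ, y = cos φ sin λ, z = sin φ).
The central angle between the endpoints is δ = arccos(p₁·p₂) ≈ 0.836 rad (47.9°).
Interpolate at f = 3/5 with slerp weights a = sin((1−f)δ)/sin δ ≈ 0.442, b = sin(fδ)/sin δ ≈ 0.648.
p = a·p₁ + b·p₂ ≈ (0.082, -0.846, -0.527); φ = arcsin(p_z) ≈ -31.80°, λ = atan2(p_y, p_x) ≈ -84.45°.

≈ lat 32°S, lon 84°W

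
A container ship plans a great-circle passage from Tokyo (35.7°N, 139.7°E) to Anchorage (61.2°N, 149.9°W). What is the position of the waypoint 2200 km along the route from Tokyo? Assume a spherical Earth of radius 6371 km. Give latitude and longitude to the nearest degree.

≈ 50°N, 158°E

Write both endpoints as unit vectors p₁, p₂ with components (cos φ cos λ, cos φ sin λ, sin φ).
The central angle between the endpoints is δ = arccos(p₁·p₂) ≈ 0.873 rad (50.0°). The total great-circle distance is δ·R ≈ 0.873 × 6371 ≈ 5561 km, so the target fraction is f = 2200/5561 ≈ 0.396.
Interpolate at f ≈ 0.396 with slerp weights a = sin((1−f)δ)/sin δ ≈ 0.657, b = sin(fδ)/sin δ ≈ 0.442.
p = a·p₁ + b·p₂ ≈ (-0.591, 0.238, 0.771); φ = arcsin(p_z) ≈ 50.40°, λ = atan2(p_y, p_x) ≈ 158.04°.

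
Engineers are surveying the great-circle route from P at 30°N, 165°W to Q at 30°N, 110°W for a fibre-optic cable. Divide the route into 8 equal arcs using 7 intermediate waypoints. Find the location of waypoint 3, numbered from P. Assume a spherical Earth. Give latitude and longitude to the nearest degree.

Convert each endpoint to a unit vector on the sphere (x = cos φ cos λ, y = cos φ sin λ, z = sin φ).
The central angle between the endpoints is δ = arccos(p₁·p₂) ≈ 0.823 rad (47.1°).
Interpolate at f = 3/8 with slerp weights a = sin((1−f)δ)/sin δ ≈ 0.671, b = sin(fδ)/sin δ ≈ 0.414.
p = a·p₁ + b·p₂ ≈ (-0.684, -0.488, 0.543); φ = arcsin(p_z) ≈ 32.86°, λ = atan2(p_y, p_x) ≈ -144.52°.

≈ 33°N, 145°W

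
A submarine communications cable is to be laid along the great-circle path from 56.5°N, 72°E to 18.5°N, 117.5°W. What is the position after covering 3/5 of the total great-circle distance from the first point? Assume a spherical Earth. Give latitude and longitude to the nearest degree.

The haversine formula gives a central angle δ ≈ 1.825 rad (104.6°) between the endpoints.
Interpolate at f = 3/5 with slerp weights a = sin((1−f)δ)/sin δ ≈ 0.689, b = sin(fδ)/sin δ ≈ 0.919.
p = a·p₁ + b·p₂ ≈ (-0.285, -0.411, 0.866); φ = arcsin(p_z) ≈ 60.01°, λ = atan2(p_y, p_x) ≈ -124.71°.

≈ 60°N, 125°W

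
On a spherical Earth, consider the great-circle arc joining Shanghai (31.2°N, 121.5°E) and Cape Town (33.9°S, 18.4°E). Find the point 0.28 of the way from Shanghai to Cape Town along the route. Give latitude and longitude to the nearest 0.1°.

From cos δ = sin φ₁ sin φ₂ + cos φ₁ cos φ₂ cos Δλ, the central angle is δ ≈ 2.037 rad (116.7°).
Interpolate at f = 0.28 with slerp weights a = sin((1−f)δ)/sin δ ≈ 1.114, b = sin(fδ)/sin δ ≈ 0.605.
p = a·p₁ + b·p₂ ≈ (-0.022, 0.971, 0.240); φ = arcsin(p_z) ≈ 13.87°, λ = atan2(p_y, p_x) ≈ 91.27°.

≈ 13.9°N, 91.3°E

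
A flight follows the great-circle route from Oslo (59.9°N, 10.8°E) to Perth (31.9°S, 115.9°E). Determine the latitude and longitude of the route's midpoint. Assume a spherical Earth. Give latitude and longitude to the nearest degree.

≈ 21°N, 82°E

Write both endpoints as unit vectors p₁, p₂ with components (cos φ cos λ, cos φ sin λ, sin φ).
The central angle between the endpoints is δ = arccos(p₁·p₂) ≈ 2.175 rad (124.6°).
Interpolate at f = 1/2 with slerp weights a = sin((1−f)δ)/sin δ ≈ 1.076, b = sin(fδ)/sin δ ≈ 1.076.
p = a·p₁ + b·p₂ ≈ (0.131, 0.923, 0.362); φ = arcsin(p_z) ≈ 21.24°, λ = atan2(p_y, p_x) ≈ 81.92°.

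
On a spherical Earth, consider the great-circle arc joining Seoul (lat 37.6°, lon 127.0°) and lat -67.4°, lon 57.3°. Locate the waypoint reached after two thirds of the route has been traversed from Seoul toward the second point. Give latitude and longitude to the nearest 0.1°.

≈ lat -35.7°, lon 97.8°

From cos δ = sin φ₁ sin φ₂ + cos φ₁ cos φ₂ cos Δλ, the central angle is δ ≈ 2.046 rad (117.2°).
Interpolate at f = 2/3 with slerp weights a = sin((1−f)δ)/sin δ ≈ 0.709, b = sin(fδ)/sin δ ≈ 1.101.
p = a·p₁ + b·p₂ ≈ (-0.110, 0.805, -0.584); φ = arcsin(p_z) ≈ -35.71°, λ = atan2(p_y, p_x) ≈ 97.75°.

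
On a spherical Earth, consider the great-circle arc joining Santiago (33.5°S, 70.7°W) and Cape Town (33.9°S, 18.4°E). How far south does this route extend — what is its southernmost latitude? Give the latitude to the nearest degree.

The great circle lies in the plane with unit normal n̂ = (p₁ × p₂)/|p₁ × p₂|.
Here n̂_z ≈ +0.730; the vertex latitude is φ_max = arccos|n̂_z| ≈ 43.1°.

≈ 43°S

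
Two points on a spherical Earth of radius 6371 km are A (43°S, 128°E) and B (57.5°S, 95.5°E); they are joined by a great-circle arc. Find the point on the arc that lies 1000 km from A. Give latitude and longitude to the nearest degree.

≈ (49°S, 119°E)

Write both endpoints as unit vectors p₁, p₂ with components (cos φ cos λ, cos φ sin λ, sin φ).
The central angle between the endpoints is δ = arccos(p₁·p₂) ≈ 0.436 rad (25.0°). The total great-circle distance is δ·R ≈ 0.436 × 6371 ≈ 2775 km, so the target fraction is f = 1000/2775 ≈ 0.360.
Interpolate at f ≈ 0.360 with slerp weights a = sin((1−f)δ)/sin δ ≈ 0.652, b = sin(fδ)/sin δ ≈ 0.370.
p = a·p₁ + b·p₂ ≈ (-0.313, 0.574, -0.757); φ = arcsin(p_z) ≈ -49.20°, λ = atan2(p_y, p_x) ≈ 118.58°.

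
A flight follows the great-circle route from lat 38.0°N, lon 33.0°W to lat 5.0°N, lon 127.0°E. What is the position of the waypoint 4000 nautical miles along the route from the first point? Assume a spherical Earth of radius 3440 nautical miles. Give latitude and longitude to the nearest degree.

≈ lat 62°N, lon 81°E

Write both endpoints as unit vectors p₁, p₂ with components (cos φ cos λ, cos φ sin λ, sin φ).
The central angle between the endpoints is δ = arccos(p₁·p₂) ≈ 2.324 rad (133.2°). The total great-circle distance is δ·R ≈ 2.324 × 3440 ≈ 7995 nmi, so the target fraction is f = 4000/7995 ≈ 0.500.
Interpolate at f ≈ 0.500 with slerp weights a = sin((1−f)δ)/sin δ ≈ 1.257, b = sin(fδ)/sin δ ≈ 1.258.
p = a·p₁ + b·p₂ ≈ (0.077, 0.461, 0.884); φ = arcsin(p_z) ≈ 62.11°, λ = atan2(p_y, p_x) ≈ 80.57°.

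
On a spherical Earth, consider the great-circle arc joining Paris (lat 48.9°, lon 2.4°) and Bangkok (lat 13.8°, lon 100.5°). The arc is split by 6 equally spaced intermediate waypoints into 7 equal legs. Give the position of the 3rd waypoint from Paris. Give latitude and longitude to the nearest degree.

The haversine formula gives a central angle δ ≈ 1.481 rad (84.8°) between the endpoints.
Interpolate at f = 3/7 with slerp weights a = sin((1−f)δ)/sin δ ≈ 0.752, b = sin(fδ)/sin δ ≈ 0.595.
p = a·p₁ + b·p₂ ≈ (0.388, 0.589, 0.709); φ = arcsin(p_z) ≈ 45.12°, λ = atan2(p_y, p_x) ≈ 56.60°.

≈ lat 45°, lon 57°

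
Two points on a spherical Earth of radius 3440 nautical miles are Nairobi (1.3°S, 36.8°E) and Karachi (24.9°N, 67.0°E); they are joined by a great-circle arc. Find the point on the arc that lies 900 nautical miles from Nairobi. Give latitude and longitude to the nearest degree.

Write both endpoints as unit vectors p₁, p₂ with components (cos φ cos λ, cos φ sin λ, sin φ).
The central angle between the endpoints is δ = arccos(p₁·p₂) ≈ 0.685 rad (39.3°). The total great-circle distance is δ·R ≈ 0.685 × 3440 ≈ 2358 nmi, so the target fraction is f = 900/2358 ≈ 0.382.
Interpolate at f ≈ 0.382 with slerp weights a = sin((1−f)δ)/sin δ ≈ 0.650, b = sin(fδ)/sin δ ≈ 0.409.
p = a·p₁ + b·p₂ ≈ (0.665, 0.730, 0.157); φ = arcsin(p_z) ≈ 9.05°, λ = atan2(p_y, p_x) ≈ 47.68°.

≈ (9°N, 48°E)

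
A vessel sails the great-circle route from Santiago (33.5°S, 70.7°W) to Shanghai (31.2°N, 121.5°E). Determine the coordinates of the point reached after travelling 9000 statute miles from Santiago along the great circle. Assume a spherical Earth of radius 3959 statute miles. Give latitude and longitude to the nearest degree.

Convert each endpoint to a unit vector on the sphere (x = cos φ cos λ, y = cos φ sin λ, z = sin φ).
The central angle between the endpoints is δ = arccos(p₁·p₂) ≈ 2.957 rad (169.4°). The total great-circle distance is δ·R ≈ 2.957 × 3959 ≈ 11708 mi, so the target fraction is f = 9000/11708 ≈ 0.769.
Interpolate at f ≈ 0.769 with slerp weights a = sin((1−f)δ)/sin δ ≈ 3.451, b = sin(fδ)/sin δ ≈ 4.167.
p = a·p₁ + b·p₂ ≈ (-0.911, 0.324, 0.254); φ = arcsin(p_z) ≈ 14.73°, λ = atan2(p_y, p_x) ≈ 160.46°.

≈ 15°N, 160°E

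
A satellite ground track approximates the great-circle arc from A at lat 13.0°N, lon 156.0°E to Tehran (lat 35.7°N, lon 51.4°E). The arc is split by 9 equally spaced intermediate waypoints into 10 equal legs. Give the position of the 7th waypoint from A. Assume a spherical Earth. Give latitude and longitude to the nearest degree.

≈ lat 40°N, lon 87°E

The haversine formula gives a central angle δ ≈ 1.639 rad (93.9°) between the endpoints.
Interpolate at f = 7/10 with slerp weights a = sin((1−f)δ)/sin δ ≈ 0.473, b = sin(fδ)/sin δ ≈ 0.914.
p = a·p₁ + b·p₂ ≈ (0.042, 0.767, 0.640); φ = arcsin(p_z) ≈ 39.77°, λ = atan2(p_y, p_x) ≈ 86.89°.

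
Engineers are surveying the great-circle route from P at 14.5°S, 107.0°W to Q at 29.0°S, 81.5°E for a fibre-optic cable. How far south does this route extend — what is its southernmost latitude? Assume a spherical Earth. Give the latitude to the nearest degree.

The great circle lies in the plane with unit normal n̂ = (p₁ × p₂)/|p₁ × p₂|.
Here n̂_z ≈ -0.179; the vertex latitude is φ_max = arccos|n̂_z| ≈ 79.7°.

≈ 80°S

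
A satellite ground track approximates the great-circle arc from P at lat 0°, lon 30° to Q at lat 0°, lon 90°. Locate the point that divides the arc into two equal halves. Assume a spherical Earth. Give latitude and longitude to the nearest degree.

≈ lat 0°, lon 60°

From cos δ = sin φ₁ sin φ₂ + cos φ₁ cos φ₂ cos Δλ, the central angle is δ ≈ 1.047 rad (60.0°).
Interpolate at f = 1/2 with slerp weights a = sin((1−f)δ)/sin δ ≈ 0.577, b = sin(fδ)/sin δ ≈ 0.577.
p = a·p₁ + b·p₂ ≈ (0.500, 0.866, 0.000); φ = arcsin(p_z) ≈ 0.00°, λ = atan2(p_y, p_x) ≈ 60.00°.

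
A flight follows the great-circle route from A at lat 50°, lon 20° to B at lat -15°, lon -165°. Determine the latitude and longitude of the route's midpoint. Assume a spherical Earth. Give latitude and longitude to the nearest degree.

≈ lat 57°, lon -175°

Convert each endpoint to a unit vector on the sphere (x = cos φ cos λ, y = cos φ sin λ, z = sin φ).
The central angle between the endpoints is δ = arccos(p₁·p₂) ≈ 2.527 rad (144.8°).
Interpolate at f = 1/2 with slerp weights a = sin((1−f)δ)/sin δ ≈ 1.652, b = sin(fδ)/sin δ ≈ 1.652.
p = a·p₁ + b·p₂ ≈ (-0.543, -0.050, 0.838); φ = arcsin(p_z) ≈ 56.92°, λ = atan2(p_y, p_x) ≈ -174.76°.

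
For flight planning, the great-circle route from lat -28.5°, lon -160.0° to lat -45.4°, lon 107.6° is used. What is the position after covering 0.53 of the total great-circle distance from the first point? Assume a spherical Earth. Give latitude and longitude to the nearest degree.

≈ lat -48°, lon 157°

Write both endpoints as unit vectors p₁, p₂ with components (cos φ cos λ, cos φ sin λ, sin φ).
The central angle between the endpoints is δ = arccos(p₁·p₂) ≈ 1.251 rad (71.7°).
Interpolate at f = 0.53 with slerp weights a = sin((1−f)δ)/sin δ ≈ 0.584, b = sin(fδ)/sin δ ≈ 0.648.
p = a·p₁ + b·p₂ ≈ (-0.620, 0.258, -0.741); φ = arcsin(p_z) ≈ -47.78°, λ = atan2(p_y, p_x) ≈ 157.39°.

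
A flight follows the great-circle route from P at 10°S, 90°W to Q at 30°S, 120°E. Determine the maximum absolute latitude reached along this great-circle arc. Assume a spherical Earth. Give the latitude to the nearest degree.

The great circle lies in the plane with unit normal n̂ = (p₁ × p₂)/|p₁ × p₂|.
Here n̂_z ≈ -0.562; the vertex latitude is φ_max = arccos|n̂_z| ≈ 55.8°.

≈ 56°S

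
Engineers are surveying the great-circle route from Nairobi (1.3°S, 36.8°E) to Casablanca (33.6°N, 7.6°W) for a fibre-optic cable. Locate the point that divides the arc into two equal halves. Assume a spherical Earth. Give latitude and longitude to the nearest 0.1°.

≈ 17.4°N, 16.7°E

The haversine formula gives a central angle δ ≈ 0.949 rad (54.4°) between the endpoints.
Interpolate at f = 1/2 with slerp weights a = sin((1−f)δ)/sin δ ≈ 0.562, b = sin(fδ)/sin δ ≈ 0.562.
p = a·p₁ + b·p₂ ≈ (0.914, 0.275, 0.298); φ = arcsin(p_z) ≈ 17.36°, λ = atan2(p_y, p_x) ≈ 16.73°.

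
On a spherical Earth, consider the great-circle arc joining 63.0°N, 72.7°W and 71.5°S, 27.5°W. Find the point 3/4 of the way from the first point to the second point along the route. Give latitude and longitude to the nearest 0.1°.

≈ 38.6°S, 47.9°W

Convert each endpoint to a unit vector on the sphere (x = cos φ cos λ, y = cos φ sin λ, z = sin φ).
The central angle between the endpoints is δ = arccos(p₁·p₂) ≈ 2.409 rad (138.0°).
Interpolate at f = 3/4 with slerp weights a = sin((1−f)δ)/sin δ ≈ 0.847, b = sin(fδ)/sin δ ≈ 1.454.
p = a·p₁ + b·p₂ ≈ (0.524, -0.580, -0.624); φ = arcsin(p_z) ≈ -38.61°, λ = atan2(p_y, p_x) ≈ -47.94°.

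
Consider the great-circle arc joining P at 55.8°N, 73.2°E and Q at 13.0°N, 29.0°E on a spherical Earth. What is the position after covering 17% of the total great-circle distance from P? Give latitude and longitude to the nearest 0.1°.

≈ 50.0°N, 61.1°E

Write both endpoints as unit vectors p₁, p₂ with components (cos φ cos λ, cos φ sin λ, sin φ).
The central angle between the endpoints is δ = arccos(p₁·p₂) ≈ 0.954 rad (54.6°).
Interpolate at f = 0.17 with slerp weights a = sin((1−f)δ)/sin δ ≈ 0.872, b = sin(fδ)/sin δ ≈ 0.198.
p = a·p₁ + b·p₂ ≈ (0.310, 0.563, 0.766); φ = arcsin(p_z) ≈ 50.00°, λ = atan2(p_y, p_x) ≈ 61.13°.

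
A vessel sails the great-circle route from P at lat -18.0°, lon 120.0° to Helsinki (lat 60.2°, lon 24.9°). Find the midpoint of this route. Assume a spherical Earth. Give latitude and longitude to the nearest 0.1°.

Write both endpoints as unit vectors p₁, p₂ with components (cos φ cos λ, cos φ sin λ, sin φ).
The central angle between the endpoints is δ = arccos(p₁·p₂) ≈ 1.886 rad (108.1°).
Interpolate at f = 1/2 with slerp weights a = sin((1−f)δ)/sin δ ≈ 0.851, b = sin(fδ)/sin δ ≈ 0.851.
p = a·p₁ + b·p₂ ≈ (-0.021, 0.879, 0.476); φ = arcsin(p_z) ≈ 28.40°, λ = atan2(p_y, p_x) ≈ 91.37°.

≈ lat 28.4°, lon 91.4°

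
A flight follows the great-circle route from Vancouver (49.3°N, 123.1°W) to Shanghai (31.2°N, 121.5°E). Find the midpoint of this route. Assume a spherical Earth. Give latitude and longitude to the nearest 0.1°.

≈ 57.2°N, 167.2°E

From cos δ = sin φ₁ sin φ₂ + cos φ₁ cos φ₂ cos Δλ, the central angle is δ ≈ 1.417 rad (81.2°).
Interpolate at f = 1/2 with slerp weights a = sin((1−f)δ)/sin δ ≈ 0.658, b = sin(fδ)/sin δ ≈ 0.658.
p = a·p₁ + b·p₂ ≈ (-0.529, 0.121, 0.840); φ = arcsin(p_z) ≈ 57.16°, λ = atan2(p_y, p_x) ≈ 167.16°.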